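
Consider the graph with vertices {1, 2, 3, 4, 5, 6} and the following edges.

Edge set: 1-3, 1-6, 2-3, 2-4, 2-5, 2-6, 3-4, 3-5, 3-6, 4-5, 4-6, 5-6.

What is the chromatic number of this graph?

2, 3, 4, 5, 6 form a clique, so at least 5 colors are needed.
5 colors suffice: color red → {3}; color blue → {6}; color green → {1, 2}; color yellow → {5}; color purple → {4}. Every edge joins two different colors.

5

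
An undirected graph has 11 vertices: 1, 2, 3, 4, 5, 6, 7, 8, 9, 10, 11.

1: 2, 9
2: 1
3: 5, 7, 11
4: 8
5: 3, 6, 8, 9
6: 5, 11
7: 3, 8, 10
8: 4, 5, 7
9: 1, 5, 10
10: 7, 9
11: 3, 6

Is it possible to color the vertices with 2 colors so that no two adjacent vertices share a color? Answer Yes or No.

The cycle 10-9-5-8-7-10 has odd length 5, so it cannot be 2-colored; at least 3 colors are needed.
So 2 colors are not enough.

No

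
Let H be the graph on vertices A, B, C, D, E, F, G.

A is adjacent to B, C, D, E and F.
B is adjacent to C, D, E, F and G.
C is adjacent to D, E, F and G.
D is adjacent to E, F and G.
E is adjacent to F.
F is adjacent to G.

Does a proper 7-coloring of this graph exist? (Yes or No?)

The chromatic number is 6. A, B, C, D, E, F are mutually adjacent (a clique of size 6), so at least 6 colors are needed.
A valid assignment using 6 colors: A=6, B=2, C=3, D=1, E=5, F=4, G=5.
Since 7 ≥ 6, a proper 7-coloring certainly exists.

Yes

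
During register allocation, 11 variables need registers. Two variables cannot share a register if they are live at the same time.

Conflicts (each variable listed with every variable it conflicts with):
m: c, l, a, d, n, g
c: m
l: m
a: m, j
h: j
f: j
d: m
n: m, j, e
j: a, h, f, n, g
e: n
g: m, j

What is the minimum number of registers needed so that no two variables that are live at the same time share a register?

2

m and c conflict, so at least 2 registers are needed.
2 registers suffice: m=1, c=2, l=2, a=2, h=2, f=2, d=2, n=2, j=1, e=1, g=2. No two conflicting variables share a register.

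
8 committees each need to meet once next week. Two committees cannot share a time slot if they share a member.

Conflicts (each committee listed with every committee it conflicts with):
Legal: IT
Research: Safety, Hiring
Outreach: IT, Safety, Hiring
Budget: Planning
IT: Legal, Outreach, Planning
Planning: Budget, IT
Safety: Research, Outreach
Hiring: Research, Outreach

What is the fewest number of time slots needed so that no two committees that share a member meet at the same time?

Research and Safety conflict, so at least 2 time slots are needed.
2 time slots suffice: time slot 1 → {Budget, IT, Safety, Hiring}; time slot 2 → {Legal, Research, Outreach, Planning}. No two conflicting committees share a time slot.

2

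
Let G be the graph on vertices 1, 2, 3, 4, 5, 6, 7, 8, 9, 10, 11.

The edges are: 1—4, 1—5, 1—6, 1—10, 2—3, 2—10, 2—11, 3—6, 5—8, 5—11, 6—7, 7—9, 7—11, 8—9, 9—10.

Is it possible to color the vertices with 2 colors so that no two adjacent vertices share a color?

No

The cycle 5-11-2-10-1-5 has odd length 5, so it cannot be 2-colored; at least 3 colors are needed.
So 2 colors are not enough.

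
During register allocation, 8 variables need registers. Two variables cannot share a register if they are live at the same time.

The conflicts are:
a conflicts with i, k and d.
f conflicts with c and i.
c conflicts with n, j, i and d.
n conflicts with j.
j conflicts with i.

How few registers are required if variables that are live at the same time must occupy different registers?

3

c, n, j pairwise conflict, so at least 3 registers are needed.
A valid assignment using 3 registers: a=1, f=3, c=1, n=2, j=3, i=2, k=2, d=2. No two conflicting variables share a register.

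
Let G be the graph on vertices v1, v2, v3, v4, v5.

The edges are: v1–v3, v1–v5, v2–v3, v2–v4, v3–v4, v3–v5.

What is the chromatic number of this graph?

v2, v3, v4 are pairwise adjacent, so at least 3 colors are needed.
3 colors suffice: v1=3, v2=3, v3=1, v4=2, v5=2. No two adjacent vertices share a color.

3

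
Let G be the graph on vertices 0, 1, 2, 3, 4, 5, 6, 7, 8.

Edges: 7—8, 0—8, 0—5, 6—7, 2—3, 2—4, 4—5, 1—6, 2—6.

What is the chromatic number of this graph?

3

The cycle 5-0-8-7-6-2-4-5 has odd length 7, so it cannot be 2-colored; at least 3 colors are needed.
3 colors suffice: color red → {3, 5, 6, 8}; color blue → {0, 1, 2, 7}; color green → {4}. Each edge has distinct colors on its endpoints.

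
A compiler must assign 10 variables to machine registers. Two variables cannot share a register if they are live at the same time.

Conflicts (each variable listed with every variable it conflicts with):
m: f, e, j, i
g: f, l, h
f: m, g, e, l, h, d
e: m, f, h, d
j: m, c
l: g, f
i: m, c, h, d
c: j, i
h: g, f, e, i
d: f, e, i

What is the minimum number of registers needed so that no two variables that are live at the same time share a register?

3

g, f, h are mutually in conflict, so at least 3 registers are needed.
Using 3 registers: m=2, g=3, f=1, e=3, j=1, l=2, i=1, c=2, h=2, d=2. No two conflicting variables share a register.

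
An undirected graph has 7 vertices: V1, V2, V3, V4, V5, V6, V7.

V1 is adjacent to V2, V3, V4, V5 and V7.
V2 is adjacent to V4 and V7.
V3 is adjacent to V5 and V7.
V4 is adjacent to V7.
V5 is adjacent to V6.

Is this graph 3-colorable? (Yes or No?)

V1, V2, V4, V7 form a clique, so at least 4 colors are needed.
So 3 colors are not enough.

No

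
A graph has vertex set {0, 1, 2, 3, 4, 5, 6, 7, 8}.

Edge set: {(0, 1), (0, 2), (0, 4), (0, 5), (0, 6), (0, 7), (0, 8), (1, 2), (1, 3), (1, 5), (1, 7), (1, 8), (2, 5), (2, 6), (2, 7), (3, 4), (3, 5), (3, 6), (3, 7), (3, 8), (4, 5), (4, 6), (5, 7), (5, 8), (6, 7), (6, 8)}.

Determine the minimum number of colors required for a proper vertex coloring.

0, 1, 2, 5, 7 are mutually adjacent (a clique of size 5), so at least 5 colors are needed.
5 colors suffice: color red → {0, 3}; color blue → {5, 6}; color green → {4, 7, 8}; color yellow → {1}; color purple → {2}. No two adjacent vertices share a color.

5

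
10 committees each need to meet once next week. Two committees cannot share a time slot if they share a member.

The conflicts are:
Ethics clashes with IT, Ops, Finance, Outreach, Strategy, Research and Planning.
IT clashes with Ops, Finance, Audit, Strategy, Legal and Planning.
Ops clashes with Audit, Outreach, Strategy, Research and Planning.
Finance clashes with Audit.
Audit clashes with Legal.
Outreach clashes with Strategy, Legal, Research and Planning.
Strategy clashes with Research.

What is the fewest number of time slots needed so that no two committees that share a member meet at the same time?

Ethics, Ops, Outreach, Strategy, Research are mutually in conflict, so at least 5 time slots are needed.
5 time slots suffice: Ethics=1, IT=3, Ops=2, Finance=2, Audit=1, Outreach=3, Strategy=4, Legal=2, Research=5, Planning=4. No two conflicting committees share a time slot.

5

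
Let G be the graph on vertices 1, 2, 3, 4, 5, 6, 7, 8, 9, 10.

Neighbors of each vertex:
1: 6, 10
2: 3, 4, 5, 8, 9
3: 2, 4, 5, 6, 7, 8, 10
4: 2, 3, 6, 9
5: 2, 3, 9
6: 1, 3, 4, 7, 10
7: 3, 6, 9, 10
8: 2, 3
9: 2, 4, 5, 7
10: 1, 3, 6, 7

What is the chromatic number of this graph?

4

3, 6, 7, 10 form a clique, so at least 4 colors are needed.
One proper 4-coloring: 1=red, 2=blue, 3=red, 4=green, 5=green, 6=blue, 7=green, 8=green, 9=red, 10=yellow. Each edge has distinct colors on its endpoints.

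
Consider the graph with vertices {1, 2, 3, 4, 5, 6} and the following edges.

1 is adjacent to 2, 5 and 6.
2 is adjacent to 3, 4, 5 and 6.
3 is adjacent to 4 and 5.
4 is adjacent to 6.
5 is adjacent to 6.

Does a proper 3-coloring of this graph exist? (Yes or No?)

No

1, 2, 5, 6 are pairwise adjacent (a clique of size 4), so at least 4 colors are needed.
So 3 colors are not enough.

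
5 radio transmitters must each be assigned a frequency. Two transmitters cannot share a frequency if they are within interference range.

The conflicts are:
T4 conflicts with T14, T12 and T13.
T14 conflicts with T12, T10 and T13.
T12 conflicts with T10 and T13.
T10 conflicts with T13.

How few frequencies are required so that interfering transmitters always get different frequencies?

T14, T12, T10, T13 are mutually in conflict, so at least 4 frequencies are needed.
4 frequencies suffice: frequency 1 → {T14}; frequency 2 → {T12}; frequency 3 → {T13}; frequency 4 → {T4, T10}. Every pair that conflicts lands in different frequencies.

4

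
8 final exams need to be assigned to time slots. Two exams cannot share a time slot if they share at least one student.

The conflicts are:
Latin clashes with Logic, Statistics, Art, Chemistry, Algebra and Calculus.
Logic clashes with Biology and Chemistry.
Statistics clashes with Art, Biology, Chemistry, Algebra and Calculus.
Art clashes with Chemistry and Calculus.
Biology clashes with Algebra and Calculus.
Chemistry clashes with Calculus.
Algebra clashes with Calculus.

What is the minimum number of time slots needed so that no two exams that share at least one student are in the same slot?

5

Latin, Statistics, Art, Chemistry, Calculus all conflict with each other, so at least 5 time slots are needed.
5 time slots suffice: time slot 1 → {Logic, Calculus}; time slot 2 → {Latin, Biology}; time slot 3 → {Statistics}; time slot 4 → {Chemistry, Algebra}; time slot 5 → {Art}. No two conflicting exams share a time slot.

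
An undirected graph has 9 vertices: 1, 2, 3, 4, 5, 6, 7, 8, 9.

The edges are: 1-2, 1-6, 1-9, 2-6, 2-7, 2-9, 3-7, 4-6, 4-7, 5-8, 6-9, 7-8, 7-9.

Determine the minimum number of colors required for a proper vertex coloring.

1, 2, 6, 9 form a clique, so at least 4 colors are needed.
One proper 4-coloring: 1=d, 2=b, 3=b, 4=b, 5=a, 6=a, 7=a, 8=b, 9=c. Each edge has distinct colors on its endpoints.

4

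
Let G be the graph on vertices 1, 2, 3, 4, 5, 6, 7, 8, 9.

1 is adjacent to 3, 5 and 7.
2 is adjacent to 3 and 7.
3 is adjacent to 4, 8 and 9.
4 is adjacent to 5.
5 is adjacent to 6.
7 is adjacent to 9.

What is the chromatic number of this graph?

5 and 6 are adjacent, so at least 2 colors are needed.
2 colors suffice: color red → {3, 5, 7}; color blue → {1, 2, 4, 6, 8, 9}. Every edge joins two different colors.

2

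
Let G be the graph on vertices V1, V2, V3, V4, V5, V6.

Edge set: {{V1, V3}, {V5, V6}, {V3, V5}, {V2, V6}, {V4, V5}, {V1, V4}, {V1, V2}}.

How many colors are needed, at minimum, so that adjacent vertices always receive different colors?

3

The cycle V1-V2-V6-V5-V4-V1 has odd length 5, so it cannot be 2-colored; at least 3 colors are needed.
3 colors suffice: color R → {V1, V5}; color B → {V3, V4, V6}; color G → {V2}. Each edge has distinct colors on its endpoints.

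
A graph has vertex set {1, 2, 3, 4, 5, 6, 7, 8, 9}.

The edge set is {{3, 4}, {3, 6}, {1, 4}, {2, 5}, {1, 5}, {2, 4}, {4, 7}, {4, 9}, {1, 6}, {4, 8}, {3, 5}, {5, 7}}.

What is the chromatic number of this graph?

2

1 and 4 are adjacent, so at least 2 colors are needed.
One proper 2-coloring: 1=b, 2=b, 3=b, 4=a, 5=a, 6=a, 7=b, 8=b, 9=b. No two adjacent vertices share a color.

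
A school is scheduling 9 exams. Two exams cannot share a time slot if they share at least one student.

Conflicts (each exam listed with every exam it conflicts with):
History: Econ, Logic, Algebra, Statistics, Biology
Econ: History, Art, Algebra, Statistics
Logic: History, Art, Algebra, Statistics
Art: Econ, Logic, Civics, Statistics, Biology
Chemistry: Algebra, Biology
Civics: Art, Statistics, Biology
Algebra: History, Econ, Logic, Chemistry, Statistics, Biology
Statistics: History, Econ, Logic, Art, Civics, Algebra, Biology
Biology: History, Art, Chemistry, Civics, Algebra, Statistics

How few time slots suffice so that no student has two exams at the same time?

Art, Civics, Statistics, Biology all conflict with each other, so at least 4 time slots are needed.
4 time slots suffice: time slot 1 → {Chemistry, Statistics}; time slot 2 → {Econ, Logic, Biology}; time slot 3 → {Art, Algebra}; time slot 4 → {History, Civics}. Each listed conflict is separated.

4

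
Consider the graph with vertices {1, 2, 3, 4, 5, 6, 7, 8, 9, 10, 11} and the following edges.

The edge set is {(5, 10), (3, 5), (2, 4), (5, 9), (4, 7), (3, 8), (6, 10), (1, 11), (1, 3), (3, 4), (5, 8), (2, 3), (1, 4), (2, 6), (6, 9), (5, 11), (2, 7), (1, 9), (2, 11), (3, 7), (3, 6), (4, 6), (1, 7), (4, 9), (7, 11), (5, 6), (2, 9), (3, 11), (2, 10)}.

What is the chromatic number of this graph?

4

1, 3, 4, 7 form a clique, so at least 4 colors are needed.
4 colors suffice: color a → {3, 9, 10}; color b → {1, 2, 5}; color c → {4, 8, 11}; color d → {6, 7}. Each edge has distinct colors on its endpoints.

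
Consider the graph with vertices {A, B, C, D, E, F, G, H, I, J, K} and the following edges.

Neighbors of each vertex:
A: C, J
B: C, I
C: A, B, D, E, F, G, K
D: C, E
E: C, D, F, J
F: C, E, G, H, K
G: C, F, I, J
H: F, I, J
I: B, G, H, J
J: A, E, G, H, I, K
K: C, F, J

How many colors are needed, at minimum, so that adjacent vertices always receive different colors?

G, I, J are mutually adjacent, so at least 3 colors are needed.
3 colors suffice: color 1 → {C, J}; color 2 → {A, D, F, I}; color 3 → {B, E, G, H, K}. Every edge joins two different colors.

3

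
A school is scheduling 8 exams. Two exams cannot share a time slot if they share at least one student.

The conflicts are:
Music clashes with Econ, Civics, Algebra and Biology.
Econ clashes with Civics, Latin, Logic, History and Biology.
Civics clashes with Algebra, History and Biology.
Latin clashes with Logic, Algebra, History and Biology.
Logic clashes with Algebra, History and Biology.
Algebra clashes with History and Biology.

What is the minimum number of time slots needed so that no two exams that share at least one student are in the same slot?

Latin, Logic, Algebra, Biology all conflict with each other, so at least 4 time slots are needed.
4 time slots suffice: time slot 1 → {History, Biology}; time slot 2 → {Econ, Algebra}; time slot 3 → {Civics, Latin}; time slot 4 → {Music, Logic}. No two conflicting exams share a time slot.

4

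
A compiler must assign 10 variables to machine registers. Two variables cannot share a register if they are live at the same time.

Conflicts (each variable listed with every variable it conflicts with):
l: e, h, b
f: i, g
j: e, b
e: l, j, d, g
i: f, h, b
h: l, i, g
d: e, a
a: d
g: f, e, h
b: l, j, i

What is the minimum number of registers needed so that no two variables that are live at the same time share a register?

l and b conflict, so at least 2 registers are needed.
2 registers suffice: register 1 → {f, e, h, a, b}; register 2 → {l, j, i, d, g}. Each listed conflict is separated.

2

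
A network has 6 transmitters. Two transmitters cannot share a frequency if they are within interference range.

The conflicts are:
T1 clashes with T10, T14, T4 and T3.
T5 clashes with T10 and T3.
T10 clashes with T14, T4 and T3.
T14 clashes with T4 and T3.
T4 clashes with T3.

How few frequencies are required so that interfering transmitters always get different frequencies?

5

T1, T10, T14, T4, T3 are mutually in conflict, so at least 5 frequencies are needed.
5 frequencies suffice: frequency 1 → {T10}; frequency 2 → {T3}; frequency 3 → {T5, T14}; frequency 4 → {T1}; frequency 5 → {T4}. No two conflicting transmitters share a frequency.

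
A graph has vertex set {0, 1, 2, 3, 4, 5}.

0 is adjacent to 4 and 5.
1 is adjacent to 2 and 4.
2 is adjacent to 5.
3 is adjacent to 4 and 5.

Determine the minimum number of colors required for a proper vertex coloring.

3

The cycle 1-4-3-5-2-1 has odd length 5, so it cannot be 2-colored; at least 3 colors are needed.
A valid assignment using 3 colors: 0=b, 1=c, 2=b, 3=b, 4=a, 5=a. Each edge has distinct colors on its endpoints.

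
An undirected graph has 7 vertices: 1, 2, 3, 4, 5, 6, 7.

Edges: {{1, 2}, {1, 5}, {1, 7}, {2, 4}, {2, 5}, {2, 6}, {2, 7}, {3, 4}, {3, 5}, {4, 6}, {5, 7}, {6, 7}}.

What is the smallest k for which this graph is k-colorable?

4

1, 2, 5, 7 are pairwise adjacent (a clique of size 4), so at least 4 colors are needed.
A valid assignment using 4 colors: 1=yellow, 2=red, 3=red, 4=blue, 5=blue, 6=yellow, 7=green. Every edge joins two different colors.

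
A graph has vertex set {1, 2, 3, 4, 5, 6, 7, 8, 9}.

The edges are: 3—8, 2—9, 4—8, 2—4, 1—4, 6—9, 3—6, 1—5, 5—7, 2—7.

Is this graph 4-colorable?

Yes

The chromatic number is 3. The cycle 4-2-7-5-1-4 has odd length 5, so it cannot be 2-colored; at least 3 colors are needed.
3 colors suffice: 1=green, 2=red, 3=red, 4=blue, 5=red, 6=green, 7=blue, 8=green, 9=blue.
Since 4 ≥ 3, a proper 4-coloring certainly exists.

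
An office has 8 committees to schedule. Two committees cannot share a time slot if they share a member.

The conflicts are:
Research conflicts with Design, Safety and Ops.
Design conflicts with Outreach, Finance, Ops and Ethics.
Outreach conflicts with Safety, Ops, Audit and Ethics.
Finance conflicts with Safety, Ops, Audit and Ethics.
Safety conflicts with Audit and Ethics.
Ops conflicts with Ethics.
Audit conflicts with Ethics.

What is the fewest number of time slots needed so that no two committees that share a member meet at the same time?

Outreach, Safety, Audit, Ethics pairwise conflict, so at least 4 time slots are needed.
4 time slots suffice: time slot 1 → {Research, Ethics}; time slot 2 → {Outreach, Finance}; time slot 3 → {Safety, Ops}; time slot 4 → {Design, Audit}. Each listed conflict is separated.

4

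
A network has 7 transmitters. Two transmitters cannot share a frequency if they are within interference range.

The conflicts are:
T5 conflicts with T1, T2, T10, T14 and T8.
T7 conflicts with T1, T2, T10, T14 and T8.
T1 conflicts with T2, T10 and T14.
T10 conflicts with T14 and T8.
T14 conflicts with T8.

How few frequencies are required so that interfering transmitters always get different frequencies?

T7, T10, T14, T8 all conflict with each other, so at least 4 frequencies are needed.
4 frequencies suffice: T5=3, T7=3, T1=2, T2=1, T10=1, T14=4, T8=2. Every pair that conflicts lands in different frequencies.

4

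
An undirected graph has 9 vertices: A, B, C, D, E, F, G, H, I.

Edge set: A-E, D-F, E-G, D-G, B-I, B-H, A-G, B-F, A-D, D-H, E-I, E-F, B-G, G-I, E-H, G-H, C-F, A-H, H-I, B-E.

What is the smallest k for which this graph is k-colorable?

5

B, E, G, H, I are mutually adjacent (a clique of size 5), so at least 5 colors are needed.
5 colors suffice: color 1 → {C, D, E}; color 2 → {F, G}; color 3 → {H}; color 4 → {A, B}; color 5 → {I}. Each edge has distinct colors on its endpoints.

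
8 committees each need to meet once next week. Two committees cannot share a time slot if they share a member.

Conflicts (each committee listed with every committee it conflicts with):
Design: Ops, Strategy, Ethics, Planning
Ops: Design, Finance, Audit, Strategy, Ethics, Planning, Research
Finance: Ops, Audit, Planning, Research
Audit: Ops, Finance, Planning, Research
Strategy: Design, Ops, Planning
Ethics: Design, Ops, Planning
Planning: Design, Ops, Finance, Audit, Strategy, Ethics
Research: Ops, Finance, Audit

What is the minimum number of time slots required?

Ops, Finance, Audit, Planning pairwise conflict, so at least 4 time slots are needed.
A valid assignment using 4 time slots: Design=3, Ops=1, Finance=3, Audit=4, Strategy=4, Ethics=4, Planning=2, Research=2. Every pair that conflicts lands in different time slots.

4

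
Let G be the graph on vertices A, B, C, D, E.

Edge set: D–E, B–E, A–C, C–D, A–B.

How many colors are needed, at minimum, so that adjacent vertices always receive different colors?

3

The cycle D-C-A-B-E-D has odd length 5, so it cannot be 2-colored; at least 3 colors are needed.
A valid assignment using 3 colors: A=1, B=2, C=2, D=3, E=1. Every edge joins two different colors.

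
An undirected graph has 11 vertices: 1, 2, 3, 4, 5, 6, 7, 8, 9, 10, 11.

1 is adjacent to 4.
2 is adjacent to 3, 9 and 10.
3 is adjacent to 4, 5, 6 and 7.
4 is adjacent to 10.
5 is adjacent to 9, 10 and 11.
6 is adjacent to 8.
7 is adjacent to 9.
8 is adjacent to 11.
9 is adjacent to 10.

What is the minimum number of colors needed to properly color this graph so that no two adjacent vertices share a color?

3

5, 9, 10 form a triangle, so at least 3 colors are needed.
3 colors suffice: color a → {1, 3, 10, 11}; color b → {2, 4, 5, 6, 7}; color c → {8, 9}. No two adjacent vertices share a color.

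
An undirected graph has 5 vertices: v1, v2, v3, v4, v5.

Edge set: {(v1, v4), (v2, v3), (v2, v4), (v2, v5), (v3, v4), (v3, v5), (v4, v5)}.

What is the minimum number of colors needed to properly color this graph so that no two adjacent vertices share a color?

v2, v3, v4, v5 form a clique, so at least 4 colors are needed.
4 colors suffice: v1=2, v2=3, v3=4, v4=1, v5=2. Every edge joins two different colors.

4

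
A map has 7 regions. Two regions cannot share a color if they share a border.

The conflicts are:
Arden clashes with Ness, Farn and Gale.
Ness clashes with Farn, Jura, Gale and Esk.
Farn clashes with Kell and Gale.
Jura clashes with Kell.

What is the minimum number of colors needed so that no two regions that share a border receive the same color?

Arden, Ness, Farn, Gale pairwise conflict, so at least 4 colors are needed.
4 colors suffice: Arden=3, Ness=1, Farn=2, Jura=2, Kell=1, Gale=4, Esk=2. No two conflicting regions share a color.

4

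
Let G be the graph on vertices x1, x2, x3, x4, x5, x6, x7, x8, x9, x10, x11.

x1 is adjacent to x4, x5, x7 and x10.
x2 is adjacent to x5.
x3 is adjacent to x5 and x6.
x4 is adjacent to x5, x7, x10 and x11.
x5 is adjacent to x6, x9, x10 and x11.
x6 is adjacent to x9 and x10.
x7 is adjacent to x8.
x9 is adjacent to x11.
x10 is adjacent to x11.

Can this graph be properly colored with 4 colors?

Yes

The chromatic number is 4. x1, x4, x5, x10 form a clique, so at least 4 colors are needed.
4 colors suffice: color 1 → {x5, x7}; color 2 → {x2, x3, x8, x9, x10}; color 3 → {x4, x6}; color 4 → {x1, x11}.
That is already a proper 4-coloring.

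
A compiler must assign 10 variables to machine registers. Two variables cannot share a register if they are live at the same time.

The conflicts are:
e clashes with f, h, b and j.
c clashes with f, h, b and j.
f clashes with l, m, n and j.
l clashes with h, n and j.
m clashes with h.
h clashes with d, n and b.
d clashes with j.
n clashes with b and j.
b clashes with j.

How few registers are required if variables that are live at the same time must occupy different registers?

4

f, l, n, j pairwise conflict, so at least 4 registers are needed.
4 registers suffice: register 1 → {h, j}; register 2 → {f, d, b}; register 3 → {e, c, m, n}; register 4 → {l}. Each listed conflict is separated.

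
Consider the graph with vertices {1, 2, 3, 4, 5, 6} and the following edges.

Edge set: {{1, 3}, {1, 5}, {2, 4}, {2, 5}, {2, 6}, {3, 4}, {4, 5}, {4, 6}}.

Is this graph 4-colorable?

Yes

The chromatic number is 3. 2, 4, 6 are mutually adjacent, so at least 3 colors are needed.
3 colors suffice: color red → {1, 4}; color blue → {2, 3}; color green → {5, 6}.
Since 4 ≥ 3, a proper 4-coloring certainly exists.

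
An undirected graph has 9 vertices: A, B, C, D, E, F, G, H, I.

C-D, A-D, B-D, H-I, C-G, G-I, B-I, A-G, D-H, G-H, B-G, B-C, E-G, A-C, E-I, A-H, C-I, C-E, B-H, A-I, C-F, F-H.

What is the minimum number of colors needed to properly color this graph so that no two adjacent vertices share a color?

A, G, H, I are pairwise adjacent (a clique of size 4), so at least 4 colors are needed.
4 colors suffice: A=yellow, B=yellow, C=red, D=blue, E=yellow, F=blue, G=green, H=red, I=blue. No two adjacent vertices share a color.

4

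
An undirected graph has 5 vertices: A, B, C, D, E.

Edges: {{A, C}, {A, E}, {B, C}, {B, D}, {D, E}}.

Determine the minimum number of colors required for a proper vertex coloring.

The cycle E-D-B-C-A-E has odd length 5, so it cannot be 2-colored; at least 3 colors are needed.
3 colors suffice: A=red, B=red, C=blue, D=green, E=blue. Each edge has distinct colors on its endpoints.

3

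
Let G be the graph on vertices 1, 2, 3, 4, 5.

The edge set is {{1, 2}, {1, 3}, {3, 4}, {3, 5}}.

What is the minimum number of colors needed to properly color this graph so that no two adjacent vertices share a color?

3 and 4 are adjacent, so at least 2 colors are needed.
2 colors suffice: color a → {2, 3}; color b → {1, 4, 5}. No two adjacent vertices share a color.

2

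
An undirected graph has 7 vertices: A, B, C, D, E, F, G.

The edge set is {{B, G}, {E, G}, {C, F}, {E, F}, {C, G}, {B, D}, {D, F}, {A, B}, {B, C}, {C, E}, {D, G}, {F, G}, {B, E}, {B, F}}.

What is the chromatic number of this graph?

5

B, C, E, F, G are pairwise adjacent (a clique of size 5), so at least 5 colors are needed.
5 colors suffice: A=blue, B=red, C=yellow, D=yellow, E=purple, F=green, G=blue. Every edge joins two different colors.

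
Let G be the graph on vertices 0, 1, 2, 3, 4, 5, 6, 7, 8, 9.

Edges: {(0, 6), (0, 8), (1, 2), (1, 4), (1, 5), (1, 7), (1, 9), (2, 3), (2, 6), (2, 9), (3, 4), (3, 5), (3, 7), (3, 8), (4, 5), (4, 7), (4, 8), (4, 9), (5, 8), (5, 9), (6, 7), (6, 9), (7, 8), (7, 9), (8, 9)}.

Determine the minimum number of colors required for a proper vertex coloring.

4

3, 4, 7, 8 form a clique, so at least 4 colors are needed.
4 colors suffice: color red → {0, 3, 9}; color blue → {2, 5, 7}; color green → {4, 6}; color yellow → {1, 8}. Every edge joins two different colors.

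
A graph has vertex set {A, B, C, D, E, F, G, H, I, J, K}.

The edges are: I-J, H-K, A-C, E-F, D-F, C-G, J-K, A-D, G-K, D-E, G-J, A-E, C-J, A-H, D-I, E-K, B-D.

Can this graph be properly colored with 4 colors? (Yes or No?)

The chromatic number is 3. A, D, E are pairwise adjacent, so at least 3 colors are needed.
3 colors suffice: A=2, B=2, C=1, D=1, E=3, F=2, G=3, H=3, I=3, J=2, K=1.
Since 4 ≥ 3, a proper 4-coloring certainly exists.

Yes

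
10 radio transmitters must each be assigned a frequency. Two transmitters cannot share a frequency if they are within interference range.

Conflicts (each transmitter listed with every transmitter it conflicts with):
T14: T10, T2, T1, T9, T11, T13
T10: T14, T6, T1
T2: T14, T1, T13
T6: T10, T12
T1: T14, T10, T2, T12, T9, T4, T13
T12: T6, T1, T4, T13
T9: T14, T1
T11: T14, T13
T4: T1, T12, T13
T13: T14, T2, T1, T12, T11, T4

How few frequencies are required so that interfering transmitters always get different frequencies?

T1, T12, T4, T13 all conflict with each other, so at least 4 frequencies are needed.
4 frequencies suffice: frequency 1 → {T6, T1, T11}; frequency 2 → {T14, T12}; frequency 3 → {T10, T9, T13}; frequency 4 → {T2, T4}. No two conflicting transmitters share a frequency.

4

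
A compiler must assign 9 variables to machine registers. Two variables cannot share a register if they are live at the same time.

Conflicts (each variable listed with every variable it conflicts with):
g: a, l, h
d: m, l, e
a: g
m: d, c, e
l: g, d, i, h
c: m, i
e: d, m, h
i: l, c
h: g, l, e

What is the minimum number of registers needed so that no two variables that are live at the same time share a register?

d, m, e pairwise conflict, so at least 3 registers are needed.
3 registers suffice: g=3, d=2, a=1, m=3, l=1, c=1, e=1, i=2, h=2. Every pair that conflicts lands in different registers.

3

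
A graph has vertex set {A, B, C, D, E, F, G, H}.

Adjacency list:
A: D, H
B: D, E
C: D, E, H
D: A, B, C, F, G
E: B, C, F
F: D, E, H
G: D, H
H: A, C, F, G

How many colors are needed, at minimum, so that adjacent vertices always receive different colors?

F and H are adjacent, so at least 2 colors are needed.
2 colors suffice: color red → {D, E, H}; color blue → {A, B, C, F, G}. Every edge joins two different colors.

2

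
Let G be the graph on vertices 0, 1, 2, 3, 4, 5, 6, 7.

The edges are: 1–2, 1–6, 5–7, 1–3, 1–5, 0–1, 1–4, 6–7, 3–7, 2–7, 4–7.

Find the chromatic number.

1 and 3 are adjacent, so at least 2 colors are needed.
2 colors suffice: color red → {1, 7}; color blue → {0, 2, 3, 4, 5, 6}. Every edge joins two different colors.

2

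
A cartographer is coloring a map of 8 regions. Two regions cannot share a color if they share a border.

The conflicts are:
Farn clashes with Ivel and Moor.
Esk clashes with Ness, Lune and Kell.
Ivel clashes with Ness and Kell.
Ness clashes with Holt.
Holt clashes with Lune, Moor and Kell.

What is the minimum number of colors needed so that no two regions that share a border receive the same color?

The cycle Ivel-Kell-Holt-Moor-Farn-Ivel has odd length 5, so it cannot be 2-colored; at least 3 colors are needed.
3 colors suffice: Farn=2, Esk=1, Ivel=1, Ness=2, Holt=1, Lune=2, Moor=3, Kell=2. Every pair that conflicts lands in different colors.

3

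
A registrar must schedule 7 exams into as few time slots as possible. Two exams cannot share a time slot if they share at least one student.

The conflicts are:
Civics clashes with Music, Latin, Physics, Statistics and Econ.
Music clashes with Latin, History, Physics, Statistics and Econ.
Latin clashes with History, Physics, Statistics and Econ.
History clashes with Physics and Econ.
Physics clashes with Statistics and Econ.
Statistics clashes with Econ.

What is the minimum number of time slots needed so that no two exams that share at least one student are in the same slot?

Civics, Music, Latin, Physics, Statistics, Econ all conflict with each other, so at least 6 time slots are needed.
Using 6 time slots: Civics=5, Music=4, Latin=1, History=5, Physics=2, Statistics=6, Econ=3. Every pair that conflicts lands in different time slots.

6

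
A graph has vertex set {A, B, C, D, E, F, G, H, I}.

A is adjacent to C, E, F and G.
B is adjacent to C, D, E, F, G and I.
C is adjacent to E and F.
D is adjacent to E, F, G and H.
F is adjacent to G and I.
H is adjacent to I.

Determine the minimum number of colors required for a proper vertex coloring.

4

B, D, F, G form a clique, so at least 4 colors are needed.
A valid assignment using 4 colors: A=1, B=1, C=3, D=3, E=2, F=2, G=4, H=1, I=3. Each edge has distinct colors on its endpoints.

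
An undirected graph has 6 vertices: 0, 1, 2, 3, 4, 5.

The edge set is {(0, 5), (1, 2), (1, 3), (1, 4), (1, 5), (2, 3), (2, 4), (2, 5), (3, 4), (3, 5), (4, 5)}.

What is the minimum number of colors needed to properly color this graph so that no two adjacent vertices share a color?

1, 2, 3, 4, 5 form a clique, so at least 5 colors are needed.
5 colors suffice: color a → {5}; color b → {0, 1}; color c → {2}; color d → {4}; color e → {3}. Each edge has distinct colors on its endpoints.

5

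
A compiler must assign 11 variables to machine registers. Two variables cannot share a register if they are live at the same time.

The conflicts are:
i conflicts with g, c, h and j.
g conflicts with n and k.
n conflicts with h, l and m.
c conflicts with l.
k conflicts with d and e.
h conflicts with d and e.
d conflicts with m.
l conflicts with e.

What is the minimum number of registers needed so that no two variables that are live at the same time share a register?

The cycle k-d-m-n-g-k has odd length 5, so it cannot be 2-colored; at least 3 registers are needed.
3 registers suffice: register 1 → {i, n, k}; register 2 → {g, h, l, m, j}; register 3 → {c, d, e}. Every pair that conflicts lands in different registers.

3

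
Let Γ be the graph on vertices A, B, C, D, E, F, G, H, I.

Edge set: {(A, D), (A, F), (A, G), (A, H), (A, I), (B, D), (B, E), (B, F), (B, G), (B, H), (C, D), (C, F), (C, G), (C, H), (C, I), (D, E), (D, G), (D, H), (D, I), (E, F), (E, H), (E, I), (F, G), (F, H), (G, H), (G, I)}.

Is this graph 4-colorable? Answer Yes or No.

Yes

The chromatic number is 4. C, D, G, H are pairwise adjacent (a clique of size 4), so at least 4 colors are needed.
One proper 4-coloring: A=yellow, B=yellow, C=yellow, D=red, E=green, F=red, G=green, H=blue, I=blue.
That is already a proper 4-coloring.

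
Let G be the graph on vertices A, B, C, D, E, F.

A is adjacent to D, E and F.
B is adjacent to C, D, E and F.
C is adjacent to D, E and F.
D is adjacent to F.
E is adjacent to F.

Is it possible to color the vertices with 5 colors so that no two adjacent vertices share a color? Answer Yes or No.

The chromatic number is 4. B, C, D, F are pairwise adjacent (a clique of size 4), so at least 4 colors are needed.
4 colors suffice: color red → {F}; color blue → {A, B}; color green → {D, E}; color yellow → {C}.
Since 5 ≥ 4, a proper 5-coloring certainly exists.

Yes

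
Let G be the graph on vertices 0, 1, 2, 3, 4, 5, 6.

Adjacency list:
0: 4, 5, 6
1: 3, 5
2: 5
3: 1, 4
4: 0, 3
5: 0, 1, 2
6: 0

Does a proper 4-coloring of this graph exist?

Yes

The chromatic number is 3. The cycle 1-3-4-0-5-1 has odd length 5, so it cannot be 2-colored; at least 3 colors are needed.
One proper 3-coloring: 0=blue, 1=green, 2=blue, 3=blue, 4=red, 5=red, 6=red.
Since 4 ≥ 3, a proper 4-coloring certainly exists.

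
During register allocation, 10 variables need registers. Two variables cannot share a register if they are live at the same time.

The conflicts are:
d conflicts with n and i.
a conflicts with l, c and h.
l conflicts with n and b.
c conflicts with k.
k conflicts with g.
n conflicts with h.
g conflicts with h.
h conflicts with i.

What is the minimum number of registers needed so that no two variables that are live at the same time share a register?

The cycle a-h-g-k-c-a has odd length 5, so it cannot be 2-colored; at least 3 registers are needed.
3 registers suffice: d=1, a=2, l=1, c=3, k=1, n=2, g=2, h=1, i=2, b=2. Each listed conflict is separated.

3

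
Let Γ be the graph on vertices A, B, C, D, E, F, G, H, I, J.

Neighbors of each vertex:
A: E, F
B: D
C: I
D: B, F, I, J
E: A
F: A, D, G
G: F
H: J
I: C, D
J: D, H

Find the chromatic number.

D and J are adjacent, so at least 2 colors are needed.
A valid assignment using 2 colors: A=1, B=2, C=1, D=1, E=2, F=2, G=1, H=1, I=2, J=2. Every edge joins two different colors.

2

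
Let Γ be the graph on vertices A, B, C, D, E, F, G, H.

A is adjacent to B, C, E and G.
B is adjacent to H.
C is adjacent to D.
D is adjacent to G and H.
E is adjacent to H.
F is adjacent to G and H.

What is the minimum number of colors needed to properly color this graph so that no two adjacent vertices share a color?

3

The cycle E-A-C-D-H-E has odd length 5, so it cannot be 2-colored; at least 3 colors are needed.
3 colors suffice: color red → {A, H}; color blue → {B, C, E, G}; color green → {D, F}. Each edge has distinct colors on its endpoints.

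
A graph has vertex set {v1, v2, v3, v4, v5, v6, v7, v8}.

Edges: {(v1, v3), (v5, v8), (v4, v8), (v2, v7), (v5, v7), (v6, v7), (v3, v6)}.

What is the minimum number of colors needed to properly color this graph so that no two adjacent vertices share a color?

v5 and v8 are adjacent, so at least 2 colors are needed.
2 colors suffice: color 1 → {v3, v7, v8}; color 2 → {v1, v2, v4, v5, v6}. Every edge joins two different colors.

2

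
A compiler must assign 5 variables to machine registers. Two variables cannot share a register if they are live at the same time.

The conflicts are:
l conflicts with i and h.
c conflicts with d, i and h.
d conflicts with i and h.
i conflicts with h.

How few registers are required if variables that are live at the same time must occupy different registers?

4

c, d, i, h all conflict with each other, so at least 4 registers are needed.
Using 4 registers: l=3, c=4, d=3, i=1, h=2. No two conflicting variables share a register.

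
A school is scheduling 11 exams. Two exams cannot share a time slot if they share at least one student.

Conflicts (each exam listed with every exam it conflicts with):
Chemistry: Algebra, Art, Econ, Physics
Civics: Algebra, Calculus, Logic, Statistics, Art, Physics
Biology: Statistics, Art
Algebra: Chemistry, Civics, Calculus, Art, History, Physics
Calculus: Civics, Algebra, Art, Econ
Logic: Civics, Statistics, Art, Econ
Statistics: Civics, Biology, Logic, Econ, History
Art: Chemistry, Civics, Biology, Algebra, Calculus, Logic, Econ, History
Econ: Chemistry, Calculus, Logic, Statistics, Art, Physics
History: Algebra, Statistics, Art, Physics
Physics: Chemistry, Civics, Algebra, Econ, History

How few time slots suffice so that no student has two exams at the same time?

Civics, Algebra, Calculus, Art pairwise conflict, so at least 4 time slots are needed.
4 time slots suffice: time slot 1 → {Statistics, Art, Physics}; time slot 2 → {Biology, Algebra, Econ}; time slot 3 → {Chemistry, Civics, History}; time slot 4 → {Calculus, Logic}. Every pair that conflicts lands in different time slots.

4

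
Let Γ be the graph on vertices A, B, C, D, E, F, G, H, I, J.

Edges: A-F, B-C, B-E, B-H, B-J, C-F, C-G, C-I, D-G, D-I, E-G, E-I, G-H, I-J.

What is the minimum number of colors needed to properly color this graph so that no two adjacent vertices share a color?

2

B and J are adjacent, so at least 2 colors are needed.
2 colors suffice: color 1 → {B, F, G, I}; color 2 → {A, C, D, E, H, J}. No two adjacent vertices share a color.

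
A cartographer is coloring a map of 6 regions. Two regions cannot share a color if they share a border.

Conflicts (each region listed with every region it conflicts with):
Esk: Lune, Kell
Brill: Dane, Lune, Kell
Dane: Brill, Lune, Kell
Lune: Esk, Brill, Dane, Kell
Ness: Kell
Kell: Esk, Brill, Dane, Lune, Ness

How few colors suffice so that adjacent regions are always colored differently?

Brill, Dane, Lune, Kell all conflict with each other, so at least 4 colors are needed.
A valid assignment using 4 colors: Esk=3, Brill=4, Dane=3, Lune=2, Ness=2, Kell=1. Every pair that conflicts lands in different colors.

4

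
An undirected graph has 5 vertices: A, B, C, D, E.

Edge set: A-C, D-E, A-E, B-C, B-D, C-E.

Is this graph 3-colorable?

Yes

The chromatic number is 3. A, C, E are pairwise adjacent, so at least 3 colors are needed.
3 colors suffice: color 1 → {B, E}; color 2 → {C, D}; color 3 → {A}.
That is already a proper 3-coloring.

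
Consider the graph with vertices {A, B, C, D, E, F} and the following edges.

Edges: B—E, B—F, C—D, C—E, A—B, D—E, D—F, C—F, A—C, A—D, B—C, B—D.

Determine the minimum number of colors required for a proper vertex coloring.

4

B, C, D, E form a clique, so at least 4 colors are needed.
4 colors suffice: color 1 → {B}; color 2 → {C}; color 3 → {D}; color 4 → {A, E, F}. Every edge joins two different colors.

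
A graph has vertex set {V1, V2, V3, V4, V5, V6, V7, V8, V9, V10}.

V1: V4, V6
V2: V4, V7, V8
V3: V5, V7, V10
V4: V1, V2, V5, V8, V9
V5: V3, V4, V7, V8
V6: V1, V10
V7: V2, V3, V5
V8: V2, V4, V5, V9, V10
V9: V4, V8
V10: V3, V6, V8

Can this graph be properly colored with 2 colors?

V2, V4, V8 are mutually adjacent, so at least 3 colors are needed.
So 2 colors are not enough.

No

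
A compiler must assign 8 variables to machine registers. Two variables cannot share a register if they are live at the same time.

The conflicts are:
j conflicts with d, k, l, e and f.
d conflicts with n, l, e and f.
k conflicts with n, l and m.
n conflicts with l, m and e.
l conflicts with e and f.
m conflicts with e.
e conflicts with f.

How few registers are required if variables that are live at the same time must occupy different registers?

j, d, l, e, f are mutually in conflict, so at least 5 registers are needed.
5 registers suffice: j=4, d=3, k=2, n=4, l=1, m=1, e=2, f=5. Every pair that conflicts lands in different registers.

5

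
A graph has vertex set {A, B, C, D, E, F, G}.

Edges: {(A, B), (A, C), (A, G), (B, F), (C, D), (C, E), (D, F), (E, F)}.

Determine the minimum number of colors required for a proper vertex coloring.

The cycle B-A-C-D-F-B has odd length 5, so it cannot be 2-colored; at least 3 colors are needed.
One proper 3-coloring: A=2, B=3, C=1, D=2, E=2, F=1, G=1. Every edge joins two different colors.

3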